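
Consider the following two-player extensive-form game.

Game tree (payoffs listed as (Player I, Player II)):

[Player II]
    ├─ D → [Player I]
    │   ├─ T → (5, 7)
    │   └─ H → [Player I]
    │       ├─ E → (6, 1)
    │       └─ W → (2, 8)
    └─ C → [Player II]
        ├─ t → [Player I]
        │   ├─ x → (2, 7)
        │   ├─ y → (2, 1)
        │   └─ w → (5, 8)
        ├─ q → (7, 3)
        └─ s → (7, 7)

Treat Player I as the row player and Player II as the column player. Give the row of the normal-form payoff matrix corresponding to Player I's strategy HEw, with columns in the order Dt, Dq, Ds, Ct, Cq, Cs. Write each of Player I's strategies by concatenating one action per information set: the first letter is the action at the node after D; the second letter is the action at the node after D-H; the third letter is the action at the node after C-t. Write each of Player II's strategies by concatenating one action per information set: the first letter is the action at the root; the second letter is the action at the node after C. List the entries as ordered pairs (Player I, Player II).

(6,1) (6,1) (6,1) (5,8) (7,3) (7,7)

vs Dt: Player II plays D → Player I plays H at [D] → Player I plays E at [D-H] → (6, 1)
vs Dq: Player II plays D → Player I plays H at [D] → Player I plays E at [D-H] → (6, 1)
vs Ds: Player II plays D → Player I plays H at [D] → Player I plays E at [D-H] → (6, 1)
vs Ct: Player II plays C → Player II plays t at [C] → Player I plays w at [C-t] → (5, 8)
vs Cq: Player II plays C → Player II plays q at [C] → (7, 3)
vs Cs: Player II plays C → Player II plays s at [C] → (7, 7)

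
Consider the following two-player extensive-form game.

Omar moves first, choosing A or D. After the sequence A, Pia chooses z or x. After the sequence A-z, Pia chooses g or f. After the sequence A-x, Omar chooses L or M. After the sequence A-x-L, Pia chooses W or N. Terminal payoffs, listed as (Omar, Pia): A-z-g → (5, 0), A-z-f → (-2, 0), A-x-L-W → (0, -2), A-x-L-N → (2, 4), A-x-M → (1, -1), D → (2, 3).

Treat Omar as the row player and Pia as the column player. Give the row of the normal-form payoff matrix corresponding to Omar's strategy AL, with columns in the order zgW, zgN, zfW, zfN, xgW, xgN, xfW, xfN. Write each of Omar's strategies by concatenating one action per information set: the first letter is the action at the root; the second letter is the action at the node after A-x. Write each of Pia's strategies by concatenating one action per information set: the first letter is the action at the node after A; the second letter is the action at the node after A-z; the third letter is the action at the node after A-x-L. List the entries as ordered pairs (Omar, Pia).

vs zgW: Omar plays A → Pia plays z at [A] → Pia plays g at [A-z] → (5, 0)
vs zgN: Omar plays A → Pia plays z at [A] → Pia plays g at [A-z] → (5, 0)
vs zfW: Omar plays A → Pia plays z at [A] → Pia plays f at [A-z] → (-2, 0)
vs zfN: Omar plays A → Pia plays z at [A] → Pia plays f at [A-z] → (-2, 0)
vs xgW: Omar plays A → Pia plays x at [A] → Omar plays L at [A-x] → Pia plays W at [A-x-L] → (0, -2)
vs xgN: Omar plays A → Pia plays x at [A] → Omar plays L at [A-x] → Pia plays N at [A-x-L] → (2, 4)
vs xfW: Omar plays A → Pia plays x at [A] → Omar plays L at [A-x] → Pia plays W at [A-x-L] → (0, -2)
vs xfN: Omar plays A → Pia plays x at [A] → Omar plays L at [A-x] → Pia plays N at [A-x-L] → (2, 4)

(5,0) (5,0) (-2,0) (-2,0) (0,-2) (2,4) (0,-2) (2,4)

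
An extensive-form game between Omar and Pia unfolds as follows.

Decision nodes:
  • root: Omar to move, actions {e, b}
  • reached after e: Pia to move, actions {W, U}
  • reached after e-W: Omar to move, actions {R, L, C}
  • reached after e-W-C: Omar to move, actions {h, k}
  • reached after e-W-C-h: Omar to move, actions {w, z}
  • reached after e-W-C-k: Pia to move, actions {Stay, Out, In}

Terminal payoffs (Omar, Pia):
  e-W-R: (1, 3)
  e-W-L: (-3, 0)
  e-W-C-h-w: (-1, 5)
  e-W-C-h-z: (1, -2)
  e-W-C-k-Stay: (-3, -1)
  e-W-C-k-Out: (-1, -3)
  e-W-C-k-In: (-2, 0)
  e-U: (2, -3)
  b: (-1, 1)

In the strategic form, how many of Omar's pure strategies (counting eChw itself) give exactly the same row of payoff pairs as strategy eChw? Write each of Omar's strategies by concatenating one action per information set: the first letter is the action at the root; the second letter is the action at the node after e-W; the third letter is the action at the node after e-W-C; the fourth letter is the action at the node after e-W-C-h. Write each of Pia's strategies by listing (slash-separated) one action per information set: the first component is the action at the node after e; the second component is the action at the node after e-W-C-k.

1

Row for eChw (columns W/Stay, W/Out, W/In, U/Stay, U/Out, U/In): (-1,5) (-1,5) (-1,5) (2,-3) (2,-3) (2,-3).
Every one of Omar's information sets is on the play path for some reply by Pia when Omar follows eChw.
Changing the action at any of them therefore changes at least one column, so only eChw itself gives this row.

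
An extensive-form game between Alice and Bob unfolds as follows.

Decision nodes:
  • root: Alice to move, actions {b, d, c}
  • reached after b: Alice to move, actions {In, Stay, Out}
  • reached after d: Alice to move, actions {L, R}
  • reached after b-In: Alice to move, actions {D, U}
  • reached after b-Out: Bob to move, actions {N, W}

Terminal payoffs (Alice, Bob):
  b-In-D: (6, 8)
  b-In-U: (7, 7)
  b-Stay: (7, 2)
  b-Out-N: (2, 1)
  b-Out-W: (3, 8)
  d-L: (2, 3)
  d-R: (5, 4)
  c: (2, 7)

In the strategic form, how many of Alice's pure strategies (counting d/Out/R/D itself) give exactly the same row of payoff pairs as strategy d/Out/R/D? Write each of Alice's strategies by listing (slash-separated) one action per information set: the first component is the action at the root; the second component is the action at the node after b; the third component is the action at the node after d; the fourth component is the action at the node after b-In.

6

Row for d/Out/R/D (columns N, W): (5,4) (5,4).
Under d/Out/R/D, Alice's choice at the node after b and at the node after b-In can never be reached regardless of what Bob does, so varying those choices leaves every outcome unchanged.
Holding the reachable choices fixed and varying the unreachable ones freely already gives 3 × 2 = 6 equivalent strategies.
No other strategy reproduces this row, so those 6 are the full class: d/In/R/D, d/In/R/U, d/Stay/R/D, d/Stay/R/U, d/Out/R/D, d/Out/R/U.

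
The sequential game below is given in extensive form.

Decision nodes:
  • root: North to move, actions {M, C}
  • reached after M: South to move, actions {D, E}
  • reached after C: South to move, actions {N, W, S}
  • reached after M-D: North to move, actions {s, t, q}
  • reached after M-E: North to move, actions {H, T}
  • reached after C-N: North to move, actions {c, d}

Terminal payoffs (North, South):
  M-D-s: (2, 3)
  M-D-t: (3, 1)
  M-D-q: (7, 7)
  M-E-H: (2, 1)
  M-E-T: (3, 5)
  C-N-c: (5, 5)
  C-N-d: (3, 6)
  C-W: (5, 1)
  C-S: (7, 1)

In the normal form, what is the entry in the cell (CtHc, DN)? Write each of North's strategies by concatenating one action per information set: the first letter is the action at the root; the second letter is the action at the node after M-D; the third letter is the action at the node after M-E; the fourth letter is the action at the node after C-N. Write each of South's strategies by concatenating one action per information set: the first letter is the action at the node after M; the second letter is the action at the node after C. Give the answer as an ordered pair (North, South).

(5, 5)

Trace the play path from the root:
  North plays C
  South plays N at [C]
  North plays c at [C-N]
→ terminal payoff (5, 5).
(North's choice at the node after M-D is never reached on this path, so it doesn't affect the outcome.)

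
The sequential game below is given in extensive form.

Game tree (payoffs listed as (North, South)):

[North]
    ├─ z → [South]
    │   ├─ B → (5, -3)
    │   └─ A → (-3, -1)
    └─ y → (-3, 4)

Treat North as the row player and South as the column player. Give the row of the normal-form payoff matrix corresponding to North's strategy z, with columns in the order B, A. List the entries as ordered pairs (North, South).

(5,-3) (-3,-1)

vs B: North plays z → South plays B at [z] → (5, -3)
vs A: North plays z → South plays A at [z] → (-3, -1)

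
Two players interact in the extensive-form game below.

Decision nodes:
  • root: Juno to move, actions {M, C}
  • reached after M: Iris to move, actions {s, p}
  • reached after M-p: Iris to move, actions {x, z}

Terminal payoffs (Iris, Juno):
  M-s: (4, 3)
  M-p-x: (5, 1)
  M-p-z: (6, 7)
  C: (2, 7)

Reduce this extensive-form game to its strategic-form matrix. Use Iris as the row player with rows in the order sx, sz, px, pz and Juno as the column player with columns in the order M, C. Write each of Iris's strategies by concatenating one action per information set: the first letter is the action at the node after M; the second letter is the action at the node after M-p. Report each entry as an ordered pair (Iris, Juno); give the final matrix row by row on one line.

Row sx: M→(4,3), C→(2,7)
Row sz: M→(4,3), C→(2,7)
Row px: M→(5,1), C→(2,7)
Row pz: M→(6,7), C→(2,7)

sx: (4,3) (2,7) | sz: (4,3) (2,7) | px: (5,1) (2,7) | pz: (6,7) (2,7)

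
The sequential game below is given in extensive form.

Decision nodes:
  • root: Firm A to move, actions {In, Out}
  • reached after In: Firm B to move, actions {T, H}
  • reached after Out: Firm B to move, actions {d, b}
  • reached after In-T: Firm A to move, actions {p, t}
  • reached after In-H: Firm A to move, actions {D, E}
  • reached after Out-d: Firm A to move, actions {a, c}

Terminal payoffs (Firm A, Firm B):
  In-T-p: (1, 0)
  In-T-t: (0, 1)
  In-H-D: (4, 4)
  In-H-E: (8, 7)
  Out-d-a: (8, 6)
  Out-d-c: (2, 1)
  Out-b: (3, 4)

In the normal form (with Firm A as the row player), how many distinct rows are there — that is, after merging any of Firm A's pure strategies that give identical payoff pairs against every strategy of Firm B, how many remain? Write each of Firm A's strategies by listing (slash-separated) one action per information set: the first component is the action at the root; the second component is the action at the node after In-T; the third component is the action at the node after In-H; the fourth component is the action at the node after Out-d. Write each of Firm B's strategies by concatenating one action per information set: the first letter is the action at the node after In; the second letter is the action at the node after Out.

Firm A has 16 pure strategies: In/p/D/a, In/p/D/c, In/p/E/a, In/p/E/c, In/t/D/a, In/t/D/c, In/t/E/a, In/t/E/c, Out/p/D/a, Out/p/D/c, Out/p/E/a, Out/p/E/c, Out/t/D/a, Out/t/D/c, Out/t/E/a, Out/t/E/c. Columns: Td, Tb, Hd, Hb.
{In/p/D/a, In/p/D/c} → row (1,0) (1,0) (4,4) (4,4)
{In/p/E/a, In/p/E/c} → row (1,0) (1,0) (8,7) (8,7)
{In/t/D/a, In/t/D/c} → row (0,1) (0,1) (4,4) (4,4)
{In/t/E/a, In/t/E/c} → row (0,1) (0,1) (8,7) (8,7)
{Out/p/D/a, Out/p/E/a, Out/t/D/a, Out/t/E/a} → row (8,6) (3,4) (8,6) (3,4)
{Out/p/D/c, Out/p/E/c, Out/t/D/c, Out/t/E/c} → row (2,1) (3,4) (2,1) (3,4)
That's 6 distinct rows out of 16 strategies.

6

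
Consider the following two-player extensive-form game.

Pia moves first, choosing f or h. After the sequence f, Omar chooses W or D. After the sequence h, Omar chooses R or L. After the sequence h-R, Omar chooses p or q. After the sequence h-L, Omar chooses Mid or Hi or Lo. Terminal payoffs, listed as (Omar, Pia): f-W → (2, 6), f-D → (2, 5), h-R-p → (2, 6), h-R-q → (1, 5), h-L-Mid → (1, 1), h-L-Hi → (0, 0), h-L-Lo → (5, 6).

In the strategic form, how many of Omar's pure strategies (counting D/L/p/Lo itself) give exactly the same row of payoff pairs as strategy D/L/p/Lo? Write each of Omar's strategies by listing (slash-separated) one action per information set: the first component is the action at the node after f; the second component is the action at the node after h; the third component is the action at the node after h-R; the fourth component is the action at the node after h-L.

Row for D/L/p/Lo (columns f, h): (2,5) (5,6).
Under D/L/p/Lo, Omar's choice at the node after h-R can never be reached regardless of what Pia does, so varying those choices leaves every outcome unchanged.
Holding the reachable choices fixed and varying the unreachable one freely already gives 2 equivalent strategies.
No other strategy reproduces this row, so those 2 are the full class: D/L/p/Lo, D/L/q/Lo.

2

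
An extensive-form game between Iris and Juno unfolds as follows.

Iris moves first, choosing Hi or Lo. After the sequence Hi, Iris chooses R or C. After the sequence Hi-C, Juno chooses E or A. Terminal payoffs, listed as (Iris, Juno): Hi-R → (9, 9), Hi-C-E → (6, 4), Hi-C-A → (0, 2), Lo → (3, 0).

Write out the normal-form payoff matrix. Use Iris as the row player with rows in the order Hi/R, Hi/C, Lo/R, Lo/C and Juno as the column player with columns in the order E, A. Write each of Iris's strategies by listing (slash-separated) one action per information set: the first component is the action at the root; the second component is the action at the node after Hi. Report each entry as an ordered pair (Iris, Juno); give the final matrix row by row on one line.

Row Hi/R: E→(9,9), A→(9,9)
Row Hi/C: E→(6,4), A→(0,2)
Row Lo/R: E→(3,0), A→(3,0)
Row Lo/C: E→(3,0), A→(3,0)

Hi/R: (9,9) (9,9) | Hi/C: (6,4) (0,2) | Lo/R: (3,0) (3,0) | Lo/C: (3,0) (3,0)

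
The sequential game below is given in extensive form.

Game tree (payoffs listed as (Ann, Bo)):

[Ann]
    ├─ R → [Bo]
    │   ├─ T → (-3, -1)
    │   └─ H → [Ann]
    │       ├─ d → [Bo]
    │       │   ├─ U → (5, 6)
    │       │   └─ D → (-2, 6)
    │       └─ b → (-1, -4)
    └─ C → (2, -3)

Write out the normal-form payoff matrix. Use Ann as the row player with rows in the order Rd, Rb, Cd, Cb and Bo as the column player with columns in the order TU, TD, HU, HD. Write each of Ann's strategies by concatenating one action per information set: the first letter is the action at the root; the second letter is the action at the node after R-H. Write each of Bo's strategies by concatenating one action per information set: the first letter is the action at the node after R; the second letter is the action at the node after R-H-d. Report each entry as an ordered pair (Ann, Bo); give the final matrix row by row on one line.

           TU       TD       HU       HD
  Rd  (-3,-1)  (-3,-1)    (5,6)   (-2,6)
  Rb  (-3,-1)  (-3,-1)  (-1,-4)  (-1,-4)
  Cd   (2,-3)   (2,-3)   (2,-3)   (2,-3)
  Cb   (2,-3)   (2,-3)   (2,-3)   (2,-3)

Rd: (-3,-1) (-3,-1) (5,6) (-2,6) | Rb: (-3,-1) (-3,-1) (-1,-4) (-1,-4) | Cd: (2,-3) (2,-3) (2,-3) (2,-3) | Cb: (2,-3) (2,-3) (2,-3) (2,-3)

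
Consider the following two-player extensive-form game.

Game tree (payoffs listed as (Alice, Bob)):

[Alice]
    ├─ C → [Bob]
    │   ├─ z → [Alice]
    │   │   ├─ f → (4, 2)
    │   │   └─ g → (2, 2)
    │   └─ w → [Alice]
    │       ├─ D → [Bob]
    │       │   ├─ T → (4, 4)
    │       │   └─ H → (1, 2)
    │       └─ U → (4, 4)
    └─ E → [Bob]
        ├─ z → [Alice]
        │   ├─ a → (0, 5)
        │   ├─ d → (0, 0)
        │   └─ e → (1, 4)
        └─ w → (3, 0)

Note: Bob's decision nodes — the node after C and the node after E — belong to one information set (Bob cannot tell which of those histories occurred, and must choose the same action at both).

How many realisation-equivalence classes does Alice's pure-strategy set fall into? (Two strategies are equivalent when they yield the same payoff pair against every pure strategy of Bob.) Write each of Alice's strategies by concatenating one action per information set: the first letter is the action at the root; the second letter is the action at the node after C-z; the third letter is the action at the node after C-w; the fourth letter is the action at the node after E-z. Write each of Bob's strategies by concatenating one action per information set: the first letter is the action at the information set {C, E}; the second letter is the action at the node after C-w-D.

7

Alice has 24 pure strategies: CfDa, CfDd, CfDe, CfUa, CfUd, CfUe, CgDa, CgDd, CgDe, CgUa, CgUd, CgUe, EfDa, EfDd, EfDe, EfUa, EfUd, EfUe, EgDa, EgDd, EgDe, EgUa, EgUd, EgUe. Columns: zT, zH, wT, wH.
{CfDa, CfDd, CfDe} → row (4,2) (4,2) (4,4) (1,2)
{CfUa, CfUd, CfUe} → row (4,2) (4,2) (4,4) (4,4)
{CgDa, CgDd, CgDe} → row (2,2) (2,2) (4,4) (1,2)
{CgUa, CgUd, CgUe} → row (2,2) (2,2) (4,4) (4,4)
{EfDa, EfUa, EgDa, EgUa} → row (0,5) (0,5) (3,0) (3,0)
{EfDd, EfUd, EgDd, EgUd} → row (0,0) (0,0) (3,0) (3,0)
{EfDe, EfUe, EgDe, EgUe} → row (1,4) (1,4) (3,0) (3,0)
That's 7 distinct rows out of 24 strategies.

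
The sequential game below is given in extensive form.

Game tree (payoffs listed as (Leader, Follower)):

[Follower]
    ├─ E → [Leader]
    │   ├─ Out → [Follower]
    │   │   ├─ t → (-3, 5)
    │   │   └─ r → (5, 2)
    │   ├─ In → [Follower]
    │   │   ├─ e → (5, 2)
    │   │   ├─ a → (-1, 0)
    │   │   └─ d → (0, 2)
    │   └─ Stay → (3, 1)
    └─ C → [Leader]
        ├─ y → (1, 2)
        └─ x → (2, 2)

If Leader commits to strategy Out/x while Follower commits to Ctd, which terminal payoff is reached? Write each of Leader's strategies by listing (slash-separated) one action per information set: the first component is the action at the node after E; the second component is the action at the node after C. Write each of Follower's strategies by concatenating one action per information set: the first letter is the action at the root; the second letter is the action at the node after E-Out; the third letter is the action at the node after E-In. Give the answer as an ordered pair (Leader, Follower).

(2, 2)

Trace the play path from the root:
  Follower plays C
  Leader plays x at [C]
→ terminal payoff (2, 2).
(Leader's choice at the node after E is never reached on this path, so it doesn't affect the outcome.)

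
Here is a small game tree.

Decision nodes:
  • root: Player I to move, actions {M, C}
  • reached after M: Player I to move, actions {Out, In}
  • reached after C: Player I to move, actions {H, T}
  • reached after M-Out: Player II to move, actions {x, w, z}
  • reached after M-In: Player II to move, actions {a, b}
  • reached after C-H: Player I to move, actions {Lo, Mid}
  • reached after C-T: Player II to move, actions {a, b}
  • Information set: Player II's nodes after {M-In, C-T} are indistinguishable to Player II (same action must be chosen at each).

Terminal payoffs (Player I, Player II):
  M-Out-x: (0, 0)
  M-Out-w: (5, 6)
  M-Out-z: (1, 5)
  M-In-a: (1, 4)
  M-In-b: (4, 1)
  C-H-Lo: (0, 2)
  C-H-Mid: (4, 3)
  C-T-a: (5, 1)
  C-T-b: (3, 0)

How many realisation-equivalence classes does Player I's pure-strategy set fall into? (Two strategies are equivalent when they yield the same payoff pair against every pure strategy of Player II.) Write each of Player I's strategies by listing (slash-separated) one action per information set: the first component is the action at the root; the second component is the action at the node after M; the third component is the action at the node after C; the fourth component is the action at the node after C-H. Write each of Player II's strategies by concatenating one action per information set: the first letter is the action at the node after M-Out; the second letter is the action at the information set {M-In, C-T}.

Player I has 16 pure strategies: M/Out/H/Lo, M/Out/H/Mid, M/Out/T/Lo, M/Out/T/Mid, M/In/H/Lo, M/In/H/Mid, M/In/T/Lo, M/In/T/Mid, C/Out/H/Lo, C/Out/H/Mid, C/Out/T/Lo, C/Out/T/Mid, C/In/H/Lo, C/In/H/Mid, C/In/T/Lo, C/In/T/Mid. Columns: xa, xb, wa, wb, za, zb.
{M/Out/H/Lo, M/Out/H/Mid, M/Out/T/Lo, M/Out/T/Mid} → row (0,0) (0,0) (5,6) (5,6) (1,5) (1,5)
{M/In/H/Lo, M/In/H/Mid, M/In/T/Lo, M/In/T/Mid} → row (1,4) (4,1) (1,4) (4,1) (1,4) (4,1)
{C/Out/H/Lo, C/In/H/Lo} → row (0,2) (0,2) (0,2) (0,2) (0,2) (0,2)
{C/Out/H/Mid, C/In/H/Mid} → row (4,3) (4,3) (4,3) (4,3) (4,3) (4,3)
{C/Out/T/Lo, C/Out/T/Mid, C/In/T/Lo, C/In/T/Mid} → row (5,1) (3,0) (5,1) (3,0) (5,1) (3,0)
That's 5 distinct rows out of 16 strategies.

5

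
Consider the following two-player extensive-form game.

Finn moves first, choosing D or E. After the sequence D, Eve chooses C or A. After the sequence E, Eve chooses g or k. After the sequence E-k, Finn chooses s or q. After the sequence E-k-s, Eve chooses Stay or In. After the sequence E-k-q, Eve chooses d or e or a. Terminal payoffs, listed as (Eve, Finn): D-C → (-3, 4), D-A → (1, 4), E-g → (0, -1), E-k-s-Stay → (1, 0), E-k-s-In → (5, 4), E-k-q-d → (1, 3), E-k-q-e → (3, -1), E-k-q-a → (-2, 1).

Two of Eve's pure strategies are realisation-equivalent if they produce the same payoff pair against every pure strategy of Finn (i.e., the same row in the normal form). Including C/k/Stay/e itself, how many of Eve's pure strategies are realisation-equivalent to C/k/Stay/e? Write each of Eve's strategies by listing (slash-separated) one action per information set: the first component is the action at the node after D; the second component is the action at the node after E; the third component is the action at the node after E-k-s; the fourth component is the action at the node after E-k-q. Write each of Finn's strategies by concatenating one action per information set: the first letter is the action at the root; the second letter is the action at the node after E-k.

Row for C/k/Stay/e (columns Ds, Dq, Es, Eq): (-3,4) (-3,4) (1,0) (3,-1).
Every one of Eve's information sets is on the play path for some reply by Finn when Eve follows C/k/Stay/e.
Changing the action at any of them therefore changes at least one column, so only C/k/Stay/e itself gives this row.

1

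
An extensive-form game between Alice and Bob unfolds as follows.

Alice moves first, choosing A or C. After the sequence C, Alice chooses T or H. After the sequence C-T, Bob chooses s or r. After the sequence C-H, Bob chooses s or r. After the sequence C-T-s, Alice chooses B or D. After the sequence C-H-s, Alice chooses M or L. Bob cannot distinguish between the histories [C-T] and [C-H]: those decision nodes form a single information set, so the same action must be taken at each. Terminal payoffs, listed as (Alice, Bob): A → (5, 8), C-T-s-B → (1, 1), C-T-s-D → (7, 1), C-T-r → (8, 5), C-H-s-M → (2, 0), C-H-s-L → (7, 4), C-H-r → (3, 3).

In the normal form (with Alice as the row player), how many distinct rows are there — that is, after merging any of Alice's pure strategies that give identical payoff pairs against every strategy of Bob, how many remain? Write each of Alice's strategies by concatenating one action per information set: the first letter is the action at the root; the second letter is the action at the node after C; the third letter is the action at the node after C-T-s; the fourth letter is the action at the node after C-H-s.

Alice has 16 pure strategies: ATBM, ATBL, ATDM, ATDL, AHBM, AHBL, AHDM, AHDL, CTBM, CTBL, CTDM, CTDL, CHBM, CHBL, CHDM, CHDL. Columns: s, r.
{ATBM, ATBL, ATDM, ATDL, AHBM, AHBL, AHDM, AHDL} → row (5,8) (5,8)
{CTBM, CTBL} → row (1,1) (8,5)
{CTDM, CTDL} → row (7,1) (8,5)
{CHBM, CHDM} → row (2,0) (3,3)
{CHBL, CHDL} → row (7,4) (3,3)
That's 5 distinct rows out of 16 strategies.

5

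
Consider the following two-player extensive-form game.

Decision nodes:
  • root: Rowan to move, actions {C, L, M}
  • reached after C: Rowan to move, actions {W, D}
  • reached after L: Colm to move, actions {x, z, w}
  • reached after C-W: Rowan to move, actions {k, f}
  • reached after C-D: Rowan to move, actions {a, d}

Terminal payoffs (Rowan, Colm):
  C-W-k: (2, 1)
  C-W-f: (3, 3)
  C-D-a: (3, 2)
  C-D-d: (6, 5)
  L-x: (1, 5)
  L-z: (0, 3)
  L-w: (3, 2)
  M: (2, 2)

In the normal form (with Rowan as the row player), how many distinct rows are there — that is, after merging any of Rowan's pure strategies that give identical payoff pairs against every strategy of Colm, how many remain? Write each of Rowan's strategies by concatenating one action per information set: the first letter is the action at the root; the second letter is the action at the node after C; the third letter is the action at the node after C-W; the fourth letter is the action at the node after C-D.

6

Rowan has 24 pure strategies: CWka, CWkd, CWfa, CWfd, CDka, CDkd, CDfa, CDfd, LWka, LWkd, LWfa, LWfd, LDka, LDkd, LDfa, LDfd, MWka, MWkd, MWfa, MWfd, MDka, MDkd, MDfa, MDfd. Columns: x, z, w.
{CWka, CWkd} → row (2,1) (2,1) (2,1)
{CWfa, CWfd} → row (3,3) (3,3) (3,3)
{CDka, CDfa} → row (3,2) (3,2) (3,2)
{CDkd, CDfd} → row (6,5) (6,5) (6,5)
{LWka, LWkd, LWfa, LWfd, LDka, LDkd, LDfa, LDfd} → row (1,5) (0,3) (3,2)
{MWka, MWkd, MWfa, MWfd, MDka, MDkd, MDfa, MDfd} → row (2,2) (2,2) (2,2)
That's 6 distinct rows out of 24 strategies.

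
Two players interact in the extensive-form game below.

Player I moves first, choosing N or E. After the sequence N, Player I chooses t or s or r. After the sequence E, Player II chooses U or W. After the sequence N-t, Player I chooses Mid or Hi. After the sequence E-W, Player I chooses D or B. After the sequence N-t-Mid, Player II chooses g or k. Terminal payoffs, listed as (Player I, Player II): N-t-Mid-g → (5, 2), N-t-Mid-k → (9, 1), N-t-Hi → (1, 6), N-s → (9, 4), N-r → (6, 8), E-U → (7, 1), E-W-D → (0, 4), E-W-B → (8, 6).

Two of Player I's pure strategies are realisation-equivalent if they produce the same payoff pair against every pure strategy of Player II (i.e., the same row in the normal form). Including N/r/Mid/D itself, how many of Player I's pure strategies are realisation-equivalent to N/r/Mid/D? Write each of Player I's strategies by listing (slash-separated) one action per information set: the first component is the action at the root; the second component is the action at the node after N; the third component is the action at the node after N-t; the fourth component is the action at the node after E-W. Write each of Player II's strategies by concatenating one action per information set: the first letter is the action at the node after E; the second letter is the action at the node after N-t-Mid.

Row for N/r/Mid/D (columns Ug, Uk, Wg, Wk): (6,8) (6,8) (6,8) (6,8).
Under N/r/Mid/D, Player I's choice at the node after N-t and at the node after E-W can never be reached regardless of what Player II does, so varying those choices leaves every outcome unchanged.
Holding the reachable choices fixed and varying the unreachable ones freely already gives 2 × 2 = 4 equivalent strategies.
No other strategy reproduces this row, so those 4 are the full class: N/r/Mid/D, N/r/Mid/B, N/r/Hi/D, N/r/Hi/B.

4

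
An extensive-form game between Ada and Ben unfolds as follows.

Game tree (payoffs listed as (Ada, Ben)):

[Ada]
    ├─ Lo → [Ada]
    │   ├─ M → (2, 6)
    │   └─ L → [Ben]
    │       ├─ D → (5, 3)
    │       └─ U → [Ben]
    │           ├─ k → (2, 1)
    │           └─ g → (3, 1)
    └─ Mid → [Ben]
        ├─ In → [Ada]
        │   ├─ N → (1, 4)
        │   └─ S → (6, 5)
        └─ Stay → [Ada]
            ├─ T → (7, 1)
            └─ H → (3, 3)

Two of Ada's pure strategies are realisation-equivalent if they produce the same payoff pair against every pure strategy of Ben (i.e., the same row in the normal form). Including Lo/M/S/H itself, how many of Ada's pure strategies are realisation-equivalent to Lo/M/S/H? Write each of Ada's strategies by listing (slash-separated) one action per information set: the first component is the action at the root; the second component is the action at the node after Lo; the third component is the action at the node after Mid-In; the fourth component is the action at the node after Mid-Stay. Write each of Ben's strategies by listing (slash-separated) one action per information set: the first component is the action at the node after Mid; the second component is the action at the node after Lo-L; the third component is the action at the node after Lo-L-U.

4

Row for Lo/M/S/H (columns In/D/k, In/D/g, In/U/k, In/U/g, Stay/D/k, Stay/D/g, Stay/U/k, Stay/U/g): (2,6) (2,6) (2,6) (2,6) (2,6) (2,6) (2,6) (2,6).
Under Lo/M/S/H, Ada's choice at the node after Mid-In and at the node after Mid-Stay can never be reached regardless of what Ben does, so varying those choices leaves every outcome unchanged.
Holding the reachable choices fixed and varying the unreachable ones freely already gives 2 × 2 = 4 equivalent strategies.
No other strategy reproduces this row, so those 4 are the full class: Lo/M/N/T, Lo/M/N/H, Lo/M/S/T, Lo/M/S/H.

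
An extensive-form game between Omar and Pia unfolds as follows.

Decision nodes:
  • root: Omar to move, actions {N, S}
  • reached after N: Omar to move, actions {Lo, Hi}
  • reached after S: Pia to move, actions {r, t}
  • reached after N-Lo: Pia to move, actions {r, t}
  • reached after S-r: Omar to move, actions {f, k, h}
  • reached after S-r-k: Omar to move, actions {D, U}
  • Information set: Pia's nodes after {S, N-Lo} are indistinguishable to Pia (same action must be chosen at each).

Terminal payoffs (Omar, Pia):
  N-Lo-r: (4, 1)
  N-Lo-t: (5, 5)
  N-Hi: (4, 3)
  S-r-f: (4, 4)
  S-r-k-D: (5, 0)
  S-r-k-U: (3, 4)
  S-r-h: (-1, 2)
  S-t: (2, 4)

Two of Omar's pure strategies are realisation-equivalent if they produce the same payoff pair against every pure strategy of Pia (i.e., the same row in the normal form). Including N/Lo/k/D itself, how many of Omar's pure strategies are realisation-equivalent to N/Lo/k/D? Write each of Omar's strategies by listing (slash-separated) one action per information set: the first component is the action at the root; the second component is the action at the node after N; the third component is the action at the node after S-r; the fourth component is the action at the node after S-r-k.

6

Row for N/Lo/k/D (columns r, t): (4,1) (5,5).
Under N/Lo/k/D, Omar's choice at the node after S-r and at the node after S-r-k can never be reached regardless of what Pia does, so varying those choices leaves every outcome unchanged.
Holding the reachable choices fixed and varying the unreachable ones freely already gives 3 × 2 = 6 equivalent strategies.
No other strategy reproduces this row, so those 6 are the full class: N/Lo/f/D, N/Lo/f/U, N/Lo/k/D, N/Lo/k/U, N/Lo/h/D, N/Lo/h/U.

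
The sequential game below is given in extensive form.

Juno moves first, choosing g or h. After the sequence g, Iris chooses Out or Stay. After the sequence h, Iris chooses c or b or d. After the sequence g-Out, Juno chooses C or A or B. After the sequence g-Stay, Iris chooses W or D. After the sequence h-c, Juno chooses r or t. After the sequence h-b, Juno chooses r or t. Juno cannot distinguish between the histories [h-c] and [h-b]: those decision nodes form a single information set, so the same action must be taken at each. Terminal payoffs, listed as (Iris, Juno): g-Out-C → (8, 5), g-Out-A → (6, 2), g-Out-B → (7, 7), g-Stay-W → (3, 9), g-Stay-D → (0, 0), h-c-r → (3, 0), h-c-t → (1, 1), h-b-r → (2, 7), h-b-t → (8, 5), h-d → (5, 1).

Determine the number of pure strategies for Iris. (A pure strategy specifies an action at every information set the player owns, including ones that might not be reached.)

12

Iris owns the node after g with actions {Out, Stay} — two choices.
Iris owns the node after h with actions {c, b, d} — three choices.
Iris owns the node after g-Stay with actions {W, D} — two choices.
A pure strategy fixes one action at each information set independently, so the count is the product 2 × 3 × 2 = 12.
(For reference, Juno has 12 pure strategies, giving a 12×12 normal-form matrix.)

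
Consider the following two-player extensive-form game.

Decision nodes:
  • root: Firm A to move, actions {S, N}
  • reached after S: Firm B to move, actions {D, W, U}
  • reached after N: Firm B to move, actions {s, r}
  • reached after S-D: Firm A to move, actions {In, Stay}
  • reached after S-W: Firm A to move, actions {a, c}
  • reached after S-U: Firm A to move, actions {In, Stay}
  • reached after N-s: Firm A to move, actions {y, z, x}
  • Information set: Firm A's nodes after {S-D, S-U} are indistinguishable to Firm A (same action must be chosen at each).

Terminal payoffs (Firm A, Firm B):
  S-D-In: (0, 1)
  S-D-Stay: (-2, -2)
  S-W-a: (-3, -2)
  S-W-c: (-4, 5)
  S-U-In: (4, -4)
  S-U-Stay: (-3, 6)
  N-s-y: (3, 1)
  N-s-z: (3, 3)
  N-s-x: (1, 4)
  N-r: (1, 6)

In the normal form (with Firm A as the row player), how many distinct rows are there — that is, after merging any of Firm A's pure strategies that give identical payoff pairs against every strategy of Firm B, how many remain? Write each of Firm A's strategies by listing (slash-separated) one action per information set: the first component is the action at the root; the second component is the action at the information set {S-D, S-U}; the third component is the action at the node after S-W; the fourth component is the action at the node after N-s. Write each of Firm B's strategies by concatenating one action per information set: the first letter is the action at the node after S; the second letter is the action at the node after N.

7

Firm A has 24 pure strategies: S/In/a/y, S/In/a/z, S/In/a/x, S/In/c/y, S/In/c/z, S/In/c/x, S/Stay/a/y, S/Stay/a/z, S/Stay/a/x, S/Stay/c/y, S/Stay/c/z, S/Stay/c/x, N/In/a/y, N/In/a/z, N/In/a/x, N/In/c/y, N/In/c/z, N/In/c/x, N/Stay/a/y, N/Stay/a/z, N/Stay/a/x, N/Stay/c/y, N/Stay/c/z, N/Stay/c/x. Columns: Ds, Dr, Ws, Wr, Us, Ur.
{S/In/a/y, S/In/a/z, S/In/a/x} → row (0,1) (0,1) (-3,-2) (-3,-2) (4,-4) (4,-4)
{S/In/c/y, S/In/c/z, S/In/c/x} → row (0,1) (0,1) (-4,5) (-4,5) (4,-4) (4,-4)
{S/Stay/a/y, S/Stay/a/z, S/Stay/a/x} → row (-2,-2) (-2,-2) (-3,-2) (-3,-2) (-3,6) (-3,6)
{S/Stay/c/y, S/Stay/c/z, S/Stay/c/x} → row (-2,-2) (-2,-2) (-4,5) (-4,5) (-3,6) (-3,6)
{N/In/a/y, N/In/c/y, N/Stay/a/y, N/Stay/c/y} → row (3,1) (1,6) (3,1) (1,6) (3,1) (1,6)
{N/In/a/z, N/In/c/z, N/Stay/a/z, N/Stay/c/z} → row (3,3) (1,6) (3,3) (1,6) (3,3) (1,6)
{N/In/a/x, N/In/c/x, N/Stay/a/x, N/Stay/c/x} → row (1,4) (1,6) (1,4) (1,6) (1,4) (1,6)
That's 7 distinct rows out of 24 strategies.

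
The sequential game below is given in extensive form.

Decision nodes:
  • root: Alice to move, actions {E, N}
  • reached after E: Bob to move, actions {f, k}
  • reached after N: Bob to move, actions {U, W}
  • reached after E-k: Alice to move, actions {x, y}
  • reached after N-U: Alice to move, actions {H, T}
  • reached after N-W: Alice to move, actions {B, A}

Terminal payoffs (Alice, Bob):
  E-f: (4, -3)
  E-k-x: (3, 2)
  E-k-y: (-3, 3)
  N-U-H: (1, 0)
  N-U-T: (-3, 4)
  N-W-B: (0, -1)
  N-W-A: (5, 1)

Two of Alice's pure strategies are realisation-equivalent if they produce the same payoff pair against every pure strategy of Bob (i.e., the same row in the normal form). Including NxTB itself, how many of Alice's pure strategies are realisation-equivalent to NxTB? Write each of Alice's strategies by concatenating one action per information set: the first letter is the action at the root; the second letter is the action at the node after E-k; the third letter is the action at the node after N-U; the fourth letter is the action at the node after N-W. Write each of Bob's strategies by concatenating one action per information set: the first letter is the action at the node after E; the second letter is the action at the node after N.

2

Row for NxTB (columns fU, fW, kU, kW): (-3,4) (0,-1) (-3,4) (0,-1).
Under NxTB, Alice's choice at the node after E-k can never be reached regardless of what Bob does, so varying those choices leaves every outcome unchanged.
Holding the reachable choices fixed and varying the unreachable one freely already gives 2 equivalent strategies.
No other strategy reproduces this row, so those 2 are the full class: NxTB, NyTB.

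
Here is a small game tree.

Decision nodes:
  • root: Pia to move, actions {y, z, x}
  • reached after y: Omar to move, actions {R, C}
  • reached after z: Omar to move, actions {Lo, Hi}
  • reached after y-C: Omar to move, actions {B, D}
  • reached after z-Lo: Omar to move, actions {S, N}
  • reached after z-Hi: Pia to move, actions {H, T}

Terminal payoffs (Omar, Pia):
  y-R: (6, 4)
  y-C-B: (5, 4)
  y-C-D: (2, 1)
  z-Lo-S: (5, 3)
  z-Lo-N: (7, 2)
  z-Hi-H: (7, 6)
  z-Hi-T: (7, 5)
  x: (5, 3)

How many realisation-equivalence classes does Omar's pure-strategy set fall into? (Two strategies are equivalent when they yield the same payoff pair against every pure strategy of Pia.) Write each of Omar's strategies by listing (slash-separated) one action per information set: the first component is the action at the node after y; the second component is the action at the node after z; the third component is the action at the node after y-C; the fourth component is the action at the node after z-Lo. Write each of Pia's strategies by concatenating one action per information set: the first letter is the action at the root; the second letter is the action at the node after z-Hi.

9

Omar has 16 pure strategies: R/Lo/B/S, R/Lo/B/N, R/Lo/D/S, R/Lo/D/N, R/Hi/B/S, R/Hi/B/N, R/Hi/D/S, R/Hi/D/N, C/Lo/B/S, C/Lo/B/N, C/Lo/D/S, C/Lo/D/N, C/Hi/B/S, C/Hi/B/N, C/Hi/D/S, C/Hi/D/N. Columns: yH, yT, zH, zT, xH, xT.
{R/Lo/B/S, R/Lo/D/S} → row (6,4) (6,4) (5,3) (5,3) (5,3) (5,3)
{R/Lo/B/N, R/Lo/D/N} → row (6,4) (6,4) (7,2) (7,2) (5,3) (5,3)
{R/Hi/B/S, R/Hi/B/N, R/Hi/D/S, R/Hi/D/N} → row (6,4) (6,4) (7,6) (7,5) (5,3) (5,3)
{C/Lo/B/S} → row (5,4) (5,4) (5,3) (5,3) (5,3) (5,3)
{C/Lo/B/N} → row (5,4) (5,4) (7,2) (7,2) (5,3) (5,3)
{C/Lo/D/S} → row (2,1) (2,1) (5,3) (5,3) (5,3) (5,3)
{C/Lo/D/N} → row (2,1) (2,1) (7,2) (7,2) (5,3) (5,3)
{C/Hi/B/S, C/Hi/B/N} → row (5,4) (5,4) (7,6) (7,5) (5,3) (5,3)
{C/Hi/D/S, C/Hi/D/N} → row (2,1) (2,1) (7,6) (7,5) (5,3) (5,3)
That's 9 distinct rows out of 16 strategies.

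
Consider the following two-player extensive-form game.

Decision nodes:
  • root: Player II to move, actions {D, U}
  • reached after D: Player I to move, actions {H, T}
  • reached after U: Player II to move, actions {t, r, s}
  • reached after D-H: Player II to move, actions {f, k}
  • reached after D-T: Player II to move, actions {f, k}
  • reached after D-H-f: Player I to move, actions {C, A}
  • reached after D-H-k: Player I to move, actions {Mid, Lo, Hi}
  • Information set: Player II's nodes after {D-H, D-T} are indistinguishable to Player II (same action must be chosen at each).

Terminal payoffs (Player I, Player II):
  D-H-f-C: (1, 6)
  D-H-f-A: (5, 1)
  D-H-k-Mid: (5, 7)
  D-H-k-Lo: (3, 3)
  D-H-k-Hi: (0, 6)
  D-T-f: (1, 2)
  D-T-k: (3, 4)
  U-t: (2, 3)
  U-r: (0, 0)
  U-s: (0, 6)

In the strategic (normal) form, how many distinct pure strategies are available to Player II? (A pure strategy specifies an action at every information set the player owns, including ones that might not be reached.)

12

Player II owns the root with actions {D, U} — two choices.
Player II owns the node after U with actions {t, r, s} — three choices.
Player II owns the information set {D-H, D-T} with actions {f, k} — two choices.
A pure strategy fixes one action at each information set independently, so the count is the product 2 × 3 × 2 = 12.
(For reference, Player I has 12 pure strategies, giving a 12×12 normal-form matrix.)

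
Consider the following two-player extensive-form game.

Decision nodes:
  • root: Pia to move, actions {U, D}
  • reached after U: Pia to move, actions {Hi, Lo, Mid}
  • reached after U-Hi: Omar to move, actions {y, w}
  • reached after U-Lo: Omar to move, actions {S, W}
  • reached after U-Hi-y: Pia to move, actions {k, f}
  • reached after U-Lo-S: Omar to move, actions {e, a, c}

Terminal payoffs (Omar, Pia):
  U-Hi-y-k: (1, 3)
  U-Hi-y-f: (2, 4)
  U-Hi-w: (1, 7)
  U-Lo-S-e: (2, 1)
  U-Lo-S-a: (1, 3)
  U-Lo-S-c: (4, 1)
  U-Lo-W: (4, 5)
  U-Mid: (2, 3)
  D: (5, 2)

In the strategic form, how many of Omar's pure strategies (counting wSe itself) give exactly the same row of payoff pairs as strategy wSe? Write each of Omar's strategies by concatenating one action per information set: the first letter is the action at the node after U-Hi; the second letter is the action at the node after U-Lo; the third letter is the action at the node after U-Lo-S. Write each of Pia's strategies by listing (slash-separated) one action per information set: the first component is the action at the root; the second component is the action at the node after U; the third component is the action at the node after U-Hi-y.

Row for wSe (columns U/Hi/k, U/Hi/f, U/Lo/k, U/Lo/f, U/Mid/k, U/Mid/f, D/Hi/k, D/Hi/f, D/Lo/k, D/Lo/f, D/Mid/k, D/Mid/f): (1,7) (1,7) (2,1) (2,1) (2,3) (2,3) (5,2) (5,2) (5,2) (5,2) (5,2) (5,2).
Every one of Omar's information sets is on the play path for some reply by Pia when Omar follows wSe.
Changing the action at any of them therefore changes at least one column, so only wSe itself gives this row.

1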